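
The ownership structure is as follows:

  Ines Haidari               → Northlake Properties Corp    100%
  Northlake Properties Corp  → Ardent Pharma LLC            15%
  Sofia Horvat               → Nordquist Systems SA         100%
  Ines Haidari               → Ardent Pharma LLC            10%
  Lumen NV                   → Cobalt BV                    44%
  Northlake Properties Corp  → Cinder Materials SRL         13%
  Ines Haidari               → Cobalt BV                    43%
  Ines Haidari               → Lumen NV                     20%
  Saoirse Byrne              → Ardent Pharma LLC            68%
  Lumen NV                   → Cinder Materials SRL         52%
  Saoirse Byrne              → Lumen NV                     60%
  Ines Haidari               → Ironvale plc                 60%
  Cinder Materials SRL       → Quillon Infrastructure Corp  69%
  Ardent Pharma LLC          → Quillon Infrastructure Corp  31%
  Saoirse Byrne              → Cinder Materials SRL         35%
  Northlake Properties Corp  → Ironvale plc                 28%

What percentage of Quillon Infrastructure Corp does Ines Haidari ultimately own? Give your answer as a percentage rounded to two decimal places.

Ines reaches Quillon along 4 paths.
Via Lumen → Cinder: 20% × 52% × 69% = 7.176%.
Via Northlake → Cinder: 100% × 13% × 69% = 8.97%.
Via Ardent: 10% × 31% = 3.1%.
Via Northlake → Ardent: 100% × 15% × 31% = 4.65%.
Total: 7.176% + 8.97% + 3.1% + 4.65% = 23.896%.
Rounded: 23.90%.

23.90%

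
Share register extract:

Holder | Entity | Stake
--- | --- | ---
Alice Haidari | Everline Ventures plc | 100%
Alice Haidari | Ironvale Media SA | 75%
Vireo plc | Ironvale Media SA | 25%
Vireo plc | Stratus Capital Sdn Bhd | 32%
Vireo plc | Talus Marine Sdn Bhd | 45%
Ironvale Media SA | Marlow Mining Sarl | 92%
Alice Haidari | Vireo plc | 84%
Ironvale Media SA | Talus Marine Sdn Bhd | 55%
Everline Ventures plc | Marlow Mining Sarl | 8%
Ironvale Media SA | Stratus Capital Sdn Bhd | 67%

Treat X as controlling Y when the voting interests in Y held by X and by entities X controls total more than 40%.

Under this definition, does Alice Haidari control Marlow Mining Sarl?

Yes

Alice holds 84% of Vireo, so Alice controls Vireo.
Vireo and Alice together hold 25% + 75% = 100% of Ironvale, so Alice controls Ironvale.
Alice holds 100% of Everline, so Alice controls Everline.
Everline and Ironvale together hold 8% + 92% = 100% of Marlow, so Alice controls Marlow.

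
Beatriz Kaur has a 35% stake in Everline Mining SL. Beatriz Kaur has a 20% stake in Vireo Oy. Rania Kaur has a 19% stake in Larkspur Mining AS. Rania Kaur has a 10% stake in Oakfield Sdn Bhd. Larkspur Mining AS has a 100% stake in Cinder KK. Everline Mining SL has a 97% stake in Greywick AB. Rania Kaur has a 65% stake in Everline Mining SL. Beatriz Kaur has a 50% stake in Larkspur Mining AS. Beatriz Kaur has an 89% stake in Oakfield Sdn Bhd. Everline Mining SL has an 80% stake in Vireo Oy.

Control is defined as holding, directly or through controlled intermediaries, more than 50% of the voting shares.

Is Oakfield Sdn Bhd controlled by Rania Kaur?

Rania holds 65% of Everline, so Rania controls Everline.
Everline holds 80% of Vireo, so Rania controls Vireo.
Everline holds 97% of Greywick, so Rania controls Greywick.
In Oakfield, Rania's side holds only 10%, not > 50%.
So Rania does not control Oakfield.

No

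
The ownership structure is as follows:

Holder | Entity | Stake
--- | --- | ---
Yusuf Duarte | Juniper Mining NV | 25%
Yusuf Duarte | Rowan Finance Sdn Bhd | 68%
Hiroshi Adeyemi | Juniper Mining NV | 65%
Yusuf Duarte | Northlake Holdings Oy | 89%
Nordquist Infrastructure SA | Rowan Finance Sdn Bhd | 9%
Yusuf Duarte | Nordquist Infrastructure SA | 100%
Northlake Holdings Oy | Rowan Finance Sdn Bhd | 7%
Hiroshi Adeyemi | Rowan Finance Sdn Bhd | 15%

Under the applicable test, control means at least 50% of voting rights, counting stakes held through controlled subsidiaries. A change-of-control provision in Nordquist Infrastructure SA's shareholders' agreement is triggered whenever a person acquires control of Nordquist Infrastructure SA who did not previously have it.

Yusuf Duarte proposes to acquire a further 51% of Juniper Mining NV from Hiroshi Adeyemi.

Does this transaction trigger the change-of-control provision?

The purchase adds only to Yusuf's holdings (Hiroshi's stake shrinks), so Yusuf is the only person who could newly come to control Nordquist.
Yusuf holds 100% of Nordquist, so Yusuf controls Nordquist.
So Yusuf already controls Nordquist before the transaction.
After the purchase, Yusuf's direct stake in Juniper rises to 25% + 51% = 76%, and Hiroshi's stake falls to 14%.
Yusuf controlled Nordquist already, so this is not a new person acquiring control; every other person's position is unchanged or reduced.
No new person acquires control, so the clause is not triggered.

No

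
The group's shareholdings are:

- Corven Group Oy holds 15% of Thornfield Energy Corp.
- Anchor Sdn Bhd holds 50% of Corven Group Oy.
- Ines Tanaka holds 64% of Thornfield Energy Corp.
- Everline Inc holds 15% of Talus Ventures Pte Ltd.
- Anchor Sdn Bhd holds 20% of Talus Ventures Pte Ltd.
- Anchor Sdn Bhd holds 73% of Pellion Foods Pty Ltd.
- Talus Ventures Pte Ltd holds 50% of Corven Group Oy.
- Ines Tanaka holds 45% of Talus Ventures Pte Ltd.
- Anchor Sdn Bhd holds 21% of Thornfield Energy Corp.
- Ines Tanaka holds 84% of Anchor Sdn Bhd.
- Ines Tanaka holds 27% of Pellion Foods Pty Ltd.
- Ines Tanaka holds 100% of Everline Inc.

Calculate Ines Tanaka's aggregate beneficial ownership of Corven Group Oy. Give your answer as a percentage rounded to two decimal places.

80.40%

Ines reaches Corven along 4 paths.
Via Anchor: 84% × 50% = 42%.
Via Talus: 45% × 50% = 22.5%.
Via Everline → Talus: 100% × 15% × 50% = 7.5%.
Via Anchor → Talus: 84% × 20% × 50% = 8.4%.
Total: 42% + 22.5% + 7.5% + 8.4% = 80.4%.
Rounded: 80.40%.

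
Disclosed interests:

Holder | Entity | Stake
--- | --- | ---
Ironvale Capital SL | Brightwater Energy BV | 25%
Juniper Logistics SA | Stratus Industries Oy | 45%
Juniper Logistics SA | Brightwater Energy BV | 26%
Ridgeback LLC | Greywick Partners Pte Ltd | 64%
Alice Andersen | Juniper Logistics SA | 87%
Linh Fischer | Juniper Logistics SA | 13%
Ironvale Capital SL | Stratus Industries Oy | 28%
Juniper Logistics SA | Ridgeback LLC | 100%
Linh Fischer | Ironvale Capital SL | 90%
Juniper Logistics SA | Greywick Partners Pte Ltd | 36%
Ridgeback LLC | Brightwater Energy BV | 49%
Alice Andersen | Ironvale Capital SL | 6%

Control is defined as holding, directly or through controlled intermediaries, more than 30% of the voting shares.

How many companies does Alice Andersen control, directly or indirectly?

5

Alice holds 87% of Juniper, so Alice controls Juniper.
Juniper holds 100% of Ridgeback, so Alice controls Ridgeback.
Ridgeback and Juniper together hold 64% + 36% = 100% of Greywick, so Alice controls Greywick.
Juniper and Ridgeback together hold 26% + 49% = 75% of Brightwater, so Alice controls Brightwater.
Juniper holds 45% of Stratus, so Alice controls Stratus.
No other company's threshold is met.
Alice controls 5 companies.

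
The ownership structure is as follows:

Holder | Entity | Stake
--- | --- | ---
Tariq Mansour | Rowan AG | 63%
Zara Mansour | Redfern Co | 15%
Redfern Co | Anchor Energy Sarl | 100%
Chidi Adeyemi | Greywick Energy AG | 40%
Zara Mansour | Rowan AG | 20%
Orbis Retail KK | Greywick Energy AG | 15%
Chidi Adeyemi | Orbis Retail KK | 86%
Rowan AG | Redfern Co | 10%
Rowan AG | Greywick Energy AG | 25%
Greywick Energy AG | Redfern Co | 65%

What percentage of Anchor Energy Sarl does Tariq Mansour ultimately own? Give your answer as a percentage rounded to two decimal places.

16.54%

Tariq reaches Anchor along 2 paths.
Via Rowan → Redfern: 63% × 10% × 100% = 6.3%.
Via Rowan → Greywick → Redfern: 63% × 25% × 65% × 100% = 10.2375%.
Total: 6.3% + 10.2375% = 16.5375%.
Rounded: 16.54%.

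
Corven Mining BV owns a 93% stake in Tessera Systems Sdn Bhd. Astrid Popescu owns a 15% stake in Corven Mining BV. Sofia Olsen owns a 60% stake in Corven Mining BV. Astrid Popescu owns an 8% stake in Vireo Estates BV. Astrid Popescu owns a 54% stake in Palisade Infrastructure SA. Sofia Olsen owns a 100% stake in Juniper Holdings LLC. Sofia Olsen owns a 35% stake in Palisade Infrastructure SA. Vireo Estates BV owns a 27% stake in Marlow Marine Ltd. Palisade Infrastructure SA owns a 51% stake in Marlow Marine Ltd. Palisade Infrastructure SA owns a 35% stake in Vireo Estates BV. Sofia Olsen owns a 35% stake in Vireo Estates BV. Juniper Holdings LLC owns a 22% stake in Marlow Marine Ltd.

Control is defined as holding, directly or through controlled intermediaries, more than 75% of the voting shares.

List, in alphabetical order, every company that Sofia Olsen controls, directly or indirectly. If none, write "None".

Sofia holds 100% of Juniper, so Sofia controls Juniper.
No other company's threshold is met.

Juniper Holdings LLC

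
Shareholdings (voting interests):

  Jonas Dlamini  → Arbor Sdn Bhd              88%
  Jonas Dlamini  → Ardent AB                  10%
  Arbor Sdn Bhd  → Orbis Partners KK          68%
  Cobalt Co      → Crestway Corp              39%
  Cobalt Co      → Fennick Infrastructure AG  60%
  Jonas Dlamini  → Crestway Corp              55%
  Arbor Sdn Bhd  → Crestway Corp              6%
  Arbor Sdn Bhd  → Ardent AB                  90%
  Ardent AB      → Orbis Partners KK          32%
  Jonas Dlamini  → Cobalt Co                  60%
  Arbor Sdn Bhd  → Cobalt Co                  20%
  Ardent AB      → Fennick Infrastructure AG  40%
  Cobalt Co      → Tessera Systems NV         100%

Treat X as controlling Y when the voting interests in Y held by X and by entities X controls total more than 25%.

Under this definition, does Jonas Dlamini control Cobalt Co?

Yes

Jonas holds 88% of Arbor, so Jonas controls Arbor.
Jonas and Arbor together hold 60% + 20% = 80% of Cobalt, so Jonas controls Cobalt.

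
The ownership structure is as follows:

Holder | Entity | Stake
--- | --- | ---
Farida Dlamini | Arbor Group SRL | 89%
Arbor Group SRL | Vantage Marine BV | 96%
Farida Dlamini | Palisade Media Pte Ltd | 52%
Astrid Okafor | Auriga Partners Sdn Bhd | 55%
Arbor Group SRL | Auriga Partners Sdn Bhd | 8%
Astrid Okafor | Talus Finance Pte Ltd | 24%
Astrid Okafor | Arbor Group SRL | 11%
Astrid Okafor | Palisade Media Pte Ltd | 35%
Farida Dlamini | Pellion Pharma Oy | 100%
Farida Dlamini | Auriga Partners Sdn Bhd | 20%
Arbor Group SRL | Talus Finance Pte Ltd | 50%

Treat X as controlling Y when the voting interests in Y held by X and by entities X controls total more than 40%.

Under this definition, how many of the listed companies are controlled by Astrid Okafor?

1

Astrid holds 55% of Auriga, so Astrid controls Auriga.
No other company's threshold is met.
Astrid controls 1 company.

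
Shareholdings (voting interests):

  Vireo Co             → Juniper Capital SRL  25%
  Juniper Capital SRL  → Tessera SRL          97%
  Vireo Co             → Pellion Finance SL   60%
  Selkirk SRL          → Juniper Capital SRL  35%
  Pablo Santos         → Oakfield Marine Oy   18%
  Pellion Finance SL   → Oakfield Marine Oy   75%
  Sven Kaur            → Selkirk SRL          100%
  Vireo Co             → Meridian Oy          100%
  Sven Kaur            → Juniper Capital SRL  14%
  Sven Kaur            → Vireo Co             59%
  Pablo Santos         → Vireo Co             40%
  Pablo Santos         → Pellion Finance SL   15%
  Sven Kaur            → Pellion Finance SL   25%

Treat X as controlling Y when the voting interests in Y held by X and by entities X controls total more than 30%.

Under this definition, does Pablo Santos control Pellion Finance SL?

Pablo holds 40% of Vireo, so Pablo controls Vireo.
Vireo and Pablo together hold 60% + 15% = 75% of Pellion, so Pablo controls Pellion.

Yes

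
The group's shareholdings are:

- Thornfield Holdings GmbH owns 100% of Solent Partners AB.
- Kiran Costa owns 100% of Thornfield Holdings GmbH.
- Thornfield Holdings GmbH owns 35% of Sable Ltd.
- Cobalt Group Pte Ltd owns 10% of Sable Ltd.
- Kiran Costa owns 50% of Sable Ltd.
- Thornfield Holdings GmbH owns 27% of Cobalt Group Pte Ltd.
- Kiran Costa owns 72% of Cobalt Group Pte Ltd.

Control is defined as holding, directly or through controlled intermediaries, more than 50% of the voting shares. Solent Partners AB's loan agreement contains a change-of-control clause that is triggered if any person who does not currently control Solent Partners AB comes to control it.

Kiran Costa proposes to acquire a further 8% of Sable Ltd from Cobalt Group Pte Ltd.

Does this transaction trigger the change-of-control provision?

The purchase adds only to Kiran's holdings (Cobalt's stake shrinks), so Kiran is the only person who could newly come to control Solent.
Kiran holds 100% of Thornfield, so Kiran controls Thornfield.
Thornfield holds 100% of Solent, so Kiran controls Solent.
So Kiran already controls Solent before the transaction.
After the purchase, Kiran's direct stake in Sable rises to 50% + 8% = 58%, and Cobalt's stake falls to 2%.
Kiran controlled Solent already, so this is not a new person acquiring control; every other person's position is unchanged or reduced.
No new person acquires control, so the clause is not triggered.

No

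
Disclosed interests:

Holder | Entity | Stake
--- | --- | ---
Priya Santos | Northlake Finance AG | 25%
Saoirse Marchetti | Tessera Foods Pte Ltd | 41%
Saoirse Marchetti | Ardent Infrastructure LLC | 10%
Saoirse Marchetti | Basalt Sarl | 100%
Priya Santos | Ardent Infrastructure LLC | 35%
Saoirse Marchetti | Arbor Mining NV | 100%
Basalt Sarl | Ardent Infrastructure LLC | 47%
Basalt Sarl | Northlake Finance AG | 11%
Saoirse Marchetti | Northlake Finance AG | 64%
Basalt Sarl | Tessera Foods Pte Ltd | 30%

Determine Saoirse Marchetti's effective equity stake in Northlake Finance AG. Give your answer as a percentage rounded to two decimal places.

Saoirse reaches Northlake along 2 paths.
Via Basalt: 100% × 11% = 11%.
Direct stake: 64% = 64%.
Total: 11% + 64% = 75%.
Rounded: 75.00%.

75.00%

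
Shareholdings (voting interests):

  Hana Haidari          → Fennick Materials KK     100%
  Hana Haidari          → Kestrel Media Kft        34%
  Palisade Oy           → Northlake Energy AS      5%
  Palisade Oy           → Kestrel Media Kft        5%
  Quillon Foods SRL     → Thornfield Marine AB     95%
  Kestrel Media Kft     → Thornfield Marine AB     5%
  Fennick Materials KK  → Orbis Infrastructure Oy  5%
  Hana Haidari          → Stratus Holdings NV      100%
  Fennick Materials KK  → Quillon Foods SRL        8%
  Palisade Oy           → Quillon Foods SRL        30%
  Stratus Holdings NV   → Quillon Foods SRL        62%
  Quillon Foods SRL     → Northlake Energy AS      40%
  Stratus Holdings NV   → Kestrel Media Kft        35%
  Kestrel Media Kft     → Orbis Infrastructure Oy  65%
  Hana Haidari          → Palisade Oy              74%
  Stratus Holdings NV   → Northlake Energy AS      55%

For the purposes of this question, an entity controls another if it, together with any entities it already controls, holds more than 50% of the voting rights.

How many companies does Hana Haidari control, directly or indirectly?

Hana holds 74% of Palisade, so Hana controls Palisade.
Hana holds 100% of Stratus, so Hana controls Stratus.
Palisade and Hana and Stratus together hold 5% + 34% + 35% = 74% of Kestrel, so Hana controls Kestrel.
Hana holds 100% of Fennick, so Hana controls Fennick.
Fennick and Kestrel together hold 5% + 65% = 70% of Orbis, so Hana controls Orbis.
Fennick and Palisade and Stratus together hold 8% + 30% + 62% = 100% of Quillon, so Hana controls Quillon.
Quillon and Kestrel together hold 95% + 5% = 100% of Thornfield, so Hana controls Thornfield.
Quillon and Stratus and Palisade together hold 40% + 55% + 5% = 100% of Northlake, so Hana controls Northlake.
Hana controls 8 companies.

8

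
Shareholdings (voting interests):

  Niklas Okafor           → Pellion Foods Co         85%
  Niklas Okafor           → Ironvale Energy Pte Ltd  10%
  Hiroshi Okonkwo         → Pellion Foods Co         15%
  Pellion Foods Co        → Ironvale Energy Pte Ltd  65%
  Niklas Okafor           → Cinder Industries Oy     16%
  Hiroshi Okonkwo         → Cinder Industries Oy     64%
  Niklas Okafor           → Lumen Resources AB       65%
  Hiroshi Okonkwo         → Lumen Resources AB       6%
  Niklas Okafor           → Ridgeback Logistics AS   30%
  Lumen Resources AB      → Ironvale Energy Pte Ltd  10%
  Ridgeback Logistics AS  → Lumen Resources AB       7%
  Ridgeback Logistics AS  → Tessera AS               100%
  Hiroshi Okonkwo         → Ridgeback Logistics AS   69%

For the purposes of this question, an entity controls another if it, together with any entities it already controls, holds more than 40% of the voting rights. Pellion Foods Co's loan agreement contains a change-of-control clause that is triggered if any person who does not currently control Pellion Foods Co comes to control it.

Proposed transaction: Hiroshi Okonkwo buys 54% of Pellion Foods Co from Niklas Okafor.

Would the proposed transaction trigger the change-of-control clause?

The purchase adds only to Hiroshi's holdings (Niklas's stake shrinks), so Hiroshi is the only person who could newly come to control Pellion.
Hiroshi holds 69% of Ridgeback, so Hiroshi controls Ridgeback.
Hiroshi holds 64% of Cinder, so Hiroshi controls Cinder.
Ridgeback holds 100% of Tessera, so Hiroshi controls Tessera.
In Pellion, Hiroshi's side holds only 15%, not > 40%.
So before the transaction, Hiroshi does not control Pellion.
After the purchase, Hiroshi's direct stake in Pellion rises to 15% + 54% = 69%, and Niklas's stake falls to 31%.
Hiroshi holds 69% of Pellion, so Hiroshi controls Pellion.
Hiroshi did not control Pellion before and does after, so the clause is triggered.

Yes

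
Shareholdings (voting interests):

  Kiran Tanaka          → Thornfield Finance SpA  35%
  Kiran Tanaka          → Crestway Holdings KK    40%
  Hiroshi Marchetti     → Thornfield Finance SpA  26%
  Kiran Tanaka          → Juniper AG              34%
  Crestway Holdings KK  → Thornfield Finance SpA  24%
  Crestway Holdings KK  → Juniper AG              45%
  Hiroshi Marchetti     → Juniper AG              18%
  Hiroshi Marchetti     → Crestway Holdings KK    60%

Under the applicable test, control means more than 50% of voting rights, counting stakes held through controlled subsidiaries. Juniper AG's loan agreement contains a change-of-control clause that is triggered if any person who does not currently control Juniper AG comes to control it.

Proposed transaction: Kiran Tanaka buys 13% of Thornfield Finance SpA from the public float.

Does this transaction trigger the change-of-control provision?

The purchase changes only Kiran's holdings, so Kiran is the only person who could newly come to control Juniper.
Kiran's largest direct stake is 40% in Crestway, which does not meet the threshold, so Kiran controls no company.
In Juniper, Kiran's side holds only 34%, not > 50%.
So before the transaction, Kiran does not control Juniper.
After the purchase, Kiran's direct stake in Thornfield rises to 35% + 13% = 48%.
Kiran's side now holds 48% of Thornfield, not > 50%, so Kiran still does not control Thornfield.
After the transaction, Kiran's side holds 34% of Juniper, not > 50%, so Kiran still does not control Juniper.
No new person acquires control, so the clause is not triggered.

No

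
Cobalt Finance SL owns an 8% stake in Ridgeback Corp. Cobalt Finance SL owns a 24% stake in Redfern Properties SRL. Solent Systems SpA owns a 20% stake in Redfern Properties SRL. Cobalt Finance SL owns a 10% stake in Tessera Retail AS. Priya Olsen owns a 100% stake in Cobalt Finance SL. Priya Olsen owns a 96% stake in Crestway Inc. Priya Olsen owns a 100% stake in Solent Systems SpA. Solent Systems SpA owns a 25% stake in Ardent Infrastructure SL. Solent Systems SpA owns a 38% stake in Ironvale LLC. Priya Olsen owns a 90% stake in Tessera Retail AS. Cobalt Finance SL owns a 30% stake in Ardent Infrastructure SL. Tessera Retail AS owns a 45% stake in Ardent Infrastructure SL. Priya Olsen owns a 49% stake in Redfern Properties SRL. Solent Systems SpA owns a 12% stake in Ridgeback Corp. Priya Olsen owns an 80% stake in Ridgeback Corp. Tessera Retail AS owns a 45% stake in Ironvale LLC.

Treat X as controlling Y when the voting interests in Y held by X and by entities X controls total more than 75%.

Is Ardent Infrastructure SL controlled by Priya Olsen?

Yes

Priya holds 100% of Cobalt, so Priya controls Cobalt.
Priya and Cobalt together hold 90% + 10% = 100% of Tessera, so Priya controls Tessera.
Priya holds 100% of Solent, so Priya controls Solent.
Cobalt and Solent and Tessera together hold 30% + 25% + 45% = 100% of Ardent, so Priya controls Ardent.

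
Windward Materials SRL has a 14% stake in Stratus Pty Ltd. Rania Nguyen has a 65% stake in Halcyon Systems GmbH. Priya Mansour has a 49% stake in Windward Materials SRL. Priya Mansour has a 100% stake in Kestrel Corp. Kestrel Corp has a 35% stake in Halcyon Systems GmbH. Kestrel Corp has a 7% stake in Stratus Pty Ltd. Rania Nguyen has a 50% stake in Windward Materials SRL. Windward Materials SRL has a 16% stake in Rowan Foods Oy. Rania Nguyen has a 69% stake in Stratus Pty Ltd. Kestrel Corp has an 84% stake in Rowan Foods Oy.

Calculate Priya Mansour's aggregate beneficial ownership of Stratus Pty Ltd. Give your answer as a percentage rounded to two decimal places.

13.86%

Priya reaches Stratus along 2 paths.
Via Windward: 49% × 14% = 6.86%.
Via Kestrel: 100% × 7% = 7%.
Total: 6.86% + 7% = 13.86%.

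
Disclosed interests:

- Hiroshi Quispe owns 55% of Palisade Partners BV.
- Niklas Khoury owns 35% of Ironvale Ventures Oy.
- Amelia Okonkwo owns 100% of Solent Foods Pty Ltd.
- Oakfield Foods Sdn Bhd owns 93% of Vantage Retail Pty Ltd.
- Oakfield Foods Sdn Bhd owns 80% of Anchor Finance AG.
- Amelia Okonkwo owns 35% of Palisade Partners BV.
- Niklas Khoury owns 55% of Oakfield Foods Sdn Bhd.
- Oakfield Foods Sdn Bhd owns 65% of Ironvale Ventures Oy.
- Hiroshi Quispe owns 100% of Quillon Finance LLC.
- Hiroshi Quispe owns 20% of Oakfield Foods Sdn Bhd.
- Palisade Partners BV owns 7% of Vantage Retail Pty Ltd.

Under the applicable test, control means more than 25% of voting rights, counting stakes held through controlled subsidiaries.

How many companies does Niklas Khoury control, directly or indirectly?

Niklas holds 55% of Oakfield, so Niklas controls Oakfield.
Oakfield holds 93% of Vantage, so Niklas controls Vantage.
Niklas and Oakfield together hold 35% + 65% = 100% of Ironvale, so Niklas controls Ironvale.
Oakfield holds 80% of Anchor, so Niklas controls Anchor.
No other company's threshold is met.
Niklas controls 4 companies.

4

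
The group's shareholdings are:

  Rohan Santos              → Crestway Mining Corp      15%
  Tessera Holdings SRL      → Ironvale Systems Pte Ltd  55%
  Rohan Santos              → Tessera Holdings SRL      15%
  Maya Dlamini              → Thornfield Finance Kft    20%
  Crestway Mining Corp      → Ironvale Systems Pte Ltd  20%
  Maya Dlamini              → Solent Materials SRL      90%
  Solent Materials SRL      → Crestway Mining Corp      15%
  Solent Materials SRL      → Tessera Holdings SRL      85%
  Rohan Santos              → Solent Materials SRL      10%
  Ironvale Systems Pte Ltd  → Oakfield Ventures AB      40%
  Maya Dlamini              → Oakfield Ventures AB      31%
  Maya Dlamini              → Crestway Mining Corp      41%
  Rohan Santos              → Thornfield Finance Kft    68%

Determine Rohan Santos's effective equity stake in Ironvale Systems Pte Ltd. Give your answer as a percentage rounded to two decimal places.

Rohan reaches Ironvale along 4 paths.
Via Solent → Crestway: 10% × 15% × 20% = 0.3%.
Via Crestway: 15% × 20% = 3%.
Via Tessera: 15% × 55% = 8.25%.
Via Solent → Tessera: 10% × 85% × 55% = 4.675%.
Total: 0.3% + 3% + 8.25% + 4.675% = 16.225%.
Rounded: 16.23%.

16.23%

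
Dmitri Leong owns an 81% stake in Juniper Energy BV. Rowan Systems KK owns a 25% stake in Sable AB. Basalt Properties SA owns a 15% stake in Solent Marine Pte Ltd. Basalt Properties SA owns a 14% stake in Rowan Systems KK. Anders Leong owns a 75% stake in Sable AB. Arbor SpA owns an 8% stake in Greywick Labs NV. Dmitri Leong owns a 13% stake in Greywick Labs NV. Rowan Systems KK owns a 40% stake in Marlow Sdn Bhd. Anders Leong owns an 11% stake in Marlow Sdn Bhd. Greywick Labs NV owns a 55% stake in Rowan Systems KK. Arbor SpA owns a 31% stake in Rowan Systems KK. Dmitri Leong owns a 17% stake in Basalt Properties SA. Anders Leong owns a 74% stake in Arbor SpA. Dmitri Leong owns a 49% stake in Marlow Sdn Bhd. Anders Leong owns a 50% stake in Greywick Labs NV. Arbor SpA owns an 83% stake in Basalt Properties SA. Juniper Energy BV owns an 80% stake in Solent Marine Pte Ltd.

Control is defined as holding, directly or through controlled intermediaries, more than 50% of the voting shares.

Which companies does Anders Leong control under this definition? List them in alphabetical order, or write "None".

Arbor SpA, Basalt Properties SA, Greywick Labs NV, Marlow Sdn Bhd, Rowan Systems KK, Sable AB

Anders holds 74% of Arbor, so Anders controls Arbor.
Arbor and Anders together hold 8% + 50% = 58% of Greywick, so Anders controls Greywick.
Arbor holds 83% of Basalt, so Anders controls Basalt.
Arbor and Basalt and Greywick together hold 31% + 14% + 55% = 100% of Rowan, so Anders controls Rowan.
Rowan and Anders together hold 40% + 11% = 51% of Marlow, so Anders controls Marlow.
Anders and Rowan together hold 75% + 25% = 100% of Sable, so Anders controls Sable.
No other company's threshold is met.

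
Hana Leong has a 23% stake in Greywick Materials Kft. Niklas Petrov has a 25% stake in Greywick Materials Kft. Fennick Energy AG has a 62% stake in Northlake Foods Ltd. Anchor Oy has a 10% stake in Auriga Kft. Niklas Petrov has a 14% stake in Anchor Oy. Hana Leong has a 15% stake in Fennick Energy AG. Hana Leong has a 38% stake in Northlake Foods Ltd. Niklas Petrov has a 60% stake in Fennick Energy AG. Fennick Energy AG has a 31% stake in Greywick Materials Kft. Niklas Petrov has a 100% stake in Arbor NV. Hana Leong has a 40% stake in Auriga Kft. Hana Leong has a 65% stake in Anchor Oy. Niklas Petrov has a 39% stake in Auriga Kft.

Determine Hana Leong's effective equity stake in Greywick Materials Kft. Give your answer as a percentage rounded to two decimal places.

Hana reaches Greywick along 2 paths.
Direct stake: 23% = 23%.
Via Fennick: 15% × 31% = 4.65%.
Total: 23% + 4.65% = 27.65%.

27.65%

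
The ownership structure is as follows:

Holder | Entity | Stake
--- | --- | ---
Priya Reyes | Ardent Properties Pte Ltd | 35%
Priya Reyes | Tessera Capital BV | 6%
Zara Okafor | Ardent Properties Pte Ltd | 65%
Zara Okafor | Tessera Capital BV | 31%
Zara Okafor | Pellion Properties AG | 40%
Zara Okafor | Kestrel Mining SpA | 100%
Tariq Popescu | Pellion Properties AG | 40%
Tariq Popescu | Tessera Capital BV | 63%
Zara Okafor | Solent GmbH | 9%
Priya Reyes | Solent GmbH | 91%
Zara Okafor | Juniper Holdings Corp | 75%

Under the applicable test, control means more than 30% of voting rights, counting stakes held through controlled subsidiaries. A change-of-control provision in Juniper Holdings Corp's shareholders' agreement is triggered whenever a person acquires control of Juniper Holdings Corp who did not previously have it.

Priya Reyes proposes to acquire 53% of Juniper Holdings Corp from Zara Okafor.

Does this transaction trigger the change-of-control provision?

The purchase adds only to Priya's holdings (Zara's stake shrinks), so Priya is the only person who could newly come to control Juniper.
Priya holds 35% of Ardent, so Priya controls Ardent.
Priya holds 91% of Solent, so Priya controls Solent.
Neither Priya nor any entity Priya controls holds any voting interest in Juniper.
So before the transaction, Priya does not control Juniper.
After the purchase, Priya holds 53% of Juniper directly, and Zara's stake falls to 22%.
Priya holds 53% of Juniper, so Priya controls Juniper.
Priya did not control Juniper before and does after, so the clause is triggered.

Yes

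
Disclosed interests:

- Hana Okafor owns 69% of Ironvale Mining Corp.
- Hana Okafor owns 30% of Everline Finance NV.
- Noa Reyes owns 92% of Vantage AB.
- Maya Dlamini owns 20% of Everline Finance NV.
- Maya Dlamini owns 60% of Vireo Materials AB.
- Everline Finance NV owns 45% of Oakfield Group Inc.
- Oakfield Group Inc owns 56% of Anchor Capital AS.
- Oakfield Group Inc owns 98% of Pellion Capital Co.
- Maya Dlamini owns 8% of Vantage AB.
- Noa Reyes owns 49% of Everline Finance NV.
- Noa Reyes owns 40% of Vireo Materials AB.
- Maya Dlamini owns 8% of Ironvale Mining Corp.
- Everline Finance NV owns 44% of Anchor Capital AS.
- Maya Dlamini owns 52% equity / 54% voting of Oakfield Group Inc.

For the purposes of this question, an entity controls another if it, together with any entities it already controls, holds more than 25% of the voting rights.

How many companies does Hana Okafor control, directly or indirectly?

Hana holds 30% of Everline, so Hana controls Everline.
Hana holds 69% of Ironvale, so Hana controls Ironvale.
Everline holds 45% of Oakfield, so Hana controls Oakfield.
Oakfield holds 98% of Pellion, so Hana controls Pellion.
Oakfield and Everline together hold 56% + 44% = 100% of Anchor, so Hana controls Anchor.
No other company's threshold is met.
Hana controls 5 companies.

5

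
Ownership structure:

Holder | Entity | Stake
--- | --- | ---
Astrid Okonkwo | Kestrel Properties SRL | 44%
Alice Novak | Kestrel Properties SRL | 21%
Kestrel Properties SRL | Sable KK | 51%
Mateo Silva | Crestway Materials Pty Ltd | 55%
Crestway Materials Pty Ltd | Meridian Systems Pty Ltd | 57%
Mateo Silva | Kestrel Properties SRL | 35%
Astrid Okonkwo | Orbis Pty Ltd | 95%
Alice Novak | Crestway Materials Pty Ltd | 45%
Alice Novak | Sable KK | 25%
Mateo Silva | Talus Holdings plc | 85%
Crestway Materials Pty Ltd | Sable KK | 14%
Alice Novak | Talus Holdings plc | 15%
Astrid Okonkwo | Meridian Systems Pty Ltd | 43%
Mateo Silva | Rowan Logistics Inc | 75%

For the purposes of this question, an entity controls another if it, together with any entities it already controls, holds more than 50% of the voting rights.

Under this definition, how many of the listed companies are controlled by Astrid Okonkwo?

Astrid holds 95% of Orbis, so Astrid controls Orbis.
No other company's threshold is met.
Astrid controls 1 company.

1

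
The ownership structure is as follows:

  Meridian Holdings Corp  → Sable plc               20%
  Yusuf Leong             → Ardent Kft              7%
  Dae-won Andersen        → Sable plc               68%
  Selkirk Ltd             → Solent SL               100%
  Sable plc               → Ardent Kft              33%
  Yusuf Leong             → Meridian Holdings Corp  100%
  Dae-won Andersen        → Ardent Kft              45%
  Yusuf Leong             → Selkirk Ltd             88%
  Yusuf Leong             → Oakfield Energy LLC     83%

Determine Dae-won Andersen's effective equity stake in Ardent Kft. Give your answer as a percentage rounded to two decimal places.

Dae-won reaches Ardent along 2 paths.
Via Sable: 68% × 33% = 22.44%.
Direct stake: 45% = 45%.
Total: 22.44% + 45% = 67.44%.

67.44%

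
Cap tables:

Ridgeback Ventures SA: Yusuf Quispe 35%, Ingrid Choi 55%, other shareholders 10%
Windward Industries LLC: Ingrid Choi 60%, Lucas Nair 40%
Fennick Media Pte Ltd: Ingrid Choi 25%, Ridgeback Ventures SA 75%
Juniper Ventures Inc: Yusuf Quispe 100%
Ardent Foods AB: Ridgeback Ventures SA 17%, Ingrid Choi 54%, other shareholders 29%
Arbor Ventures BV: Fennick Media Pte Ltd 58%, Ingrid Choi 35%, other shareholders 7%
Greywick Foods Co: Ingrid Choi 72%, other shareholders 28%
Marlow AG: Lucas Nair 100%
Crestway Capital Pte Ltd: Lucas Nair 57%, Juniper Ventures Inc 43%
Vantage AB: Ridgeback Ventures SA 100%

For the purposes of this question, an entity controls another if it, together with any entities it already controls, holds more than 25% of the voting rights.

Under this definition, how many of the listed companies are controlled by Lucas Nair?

Lucas holds 40% of Windward, so Lucas controls Windward.
Lucas holds 100% of Marlow, so Lucas controls Marlow.
Lucas holds 57% of Crestway, so Lucas controls Crestway.
No other company's threshold is met.
Lucas controls 3 companies.

3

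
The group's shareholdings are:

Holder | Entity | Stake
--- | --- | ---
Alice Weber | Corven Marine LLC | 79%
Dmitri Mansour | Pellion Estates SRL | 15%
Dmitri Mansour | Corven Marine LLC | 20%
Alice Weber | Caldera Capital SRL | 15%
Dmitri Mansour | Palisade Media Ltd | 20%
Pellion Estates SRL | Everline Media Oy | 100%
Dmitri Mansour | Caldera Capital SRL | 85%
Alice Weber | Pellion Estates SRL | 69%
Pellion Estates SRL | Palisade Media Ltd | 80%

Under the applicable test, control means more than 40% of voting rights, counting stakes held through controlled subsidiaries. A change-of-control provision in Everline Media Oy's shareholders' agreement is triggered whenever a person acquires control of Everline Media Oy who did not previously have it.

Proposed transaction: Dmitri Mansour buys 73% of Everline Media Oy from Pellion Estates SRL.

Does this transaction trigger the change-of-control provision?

The purchase adds only to Dmitri's holdings (Pellion's stake shrinks), so Dmitri is the only person who could newly come to control Everline.
Dmitri holds 85% of Caldera, so Dmitri controls Caldera.
Neither Dmitri nor any entity Dmitri controls holds any voting interest in Everline.
So before the transaction, Dmitri does not control Everline.
After the purchase, Dmitri holds 73% of Everline directly, and Pellion's stake falls to 27%.
Dmitri holds 73% of Everline, so Dmitri controls Everline.
Dmitri did not control Everline before and does after, so the clause is triggered.

Yes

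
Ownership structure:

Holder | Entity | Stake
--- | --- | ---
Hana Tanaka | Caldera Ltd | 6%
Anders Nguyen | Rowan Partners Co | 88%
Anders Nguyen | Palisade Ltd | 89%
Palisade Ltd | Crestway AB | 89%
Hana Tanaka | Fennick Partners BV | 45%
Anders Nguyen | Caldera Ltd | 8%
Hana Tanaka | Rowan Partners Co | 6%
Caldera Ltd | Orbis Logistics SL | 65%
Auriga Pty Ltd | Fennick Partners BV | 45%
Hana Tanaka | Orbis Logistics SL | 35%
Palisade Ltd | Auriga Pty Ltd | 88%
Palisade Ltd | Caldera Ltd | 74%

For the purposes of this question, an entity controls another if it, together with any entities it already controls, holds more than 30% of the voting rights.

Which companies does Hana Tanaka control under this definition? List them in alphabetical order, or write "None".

Hana holds 35% of Orbis, so Hana controls Orbis.
Hana holds 45% of Fennick, so Hana controls Fennick.
No other company's threshold is met.

Fennick Partners BV, Orbis Logistics SL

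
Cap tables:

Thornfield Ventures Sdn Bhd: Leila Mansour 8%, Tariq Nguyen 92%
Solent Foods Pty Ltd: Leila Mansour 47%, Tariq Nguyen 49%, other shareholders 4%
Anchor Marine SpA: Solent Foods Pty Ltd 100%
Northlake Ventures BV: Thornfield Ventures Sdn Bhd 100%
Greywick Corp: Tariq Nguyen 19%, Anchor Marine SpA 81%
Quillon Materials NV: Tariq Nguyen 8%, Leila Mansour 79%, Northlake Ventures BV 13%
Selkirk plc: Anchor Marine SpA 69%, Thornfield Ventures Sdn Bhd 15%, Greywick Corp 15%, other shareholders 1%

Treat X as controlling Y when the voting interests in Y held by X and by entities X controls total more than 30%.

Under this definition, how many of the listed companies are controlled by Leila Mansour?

5

Leila holds 47% of Solent, so Leila controls Solent.
Solent holds 100% of Anchor, so Leila controls Anchor.
Anchor holds 81% of Greywick, so Leila controls Greywick.
Leila holds 79% of Quillon, so Leila controls Quillon.
Anchor and Greywick together hold 69% + 15% = 84% of Selkirk, so Leila controls Selkirk.
No other company's threshold is met.
Leila controls 5 companies.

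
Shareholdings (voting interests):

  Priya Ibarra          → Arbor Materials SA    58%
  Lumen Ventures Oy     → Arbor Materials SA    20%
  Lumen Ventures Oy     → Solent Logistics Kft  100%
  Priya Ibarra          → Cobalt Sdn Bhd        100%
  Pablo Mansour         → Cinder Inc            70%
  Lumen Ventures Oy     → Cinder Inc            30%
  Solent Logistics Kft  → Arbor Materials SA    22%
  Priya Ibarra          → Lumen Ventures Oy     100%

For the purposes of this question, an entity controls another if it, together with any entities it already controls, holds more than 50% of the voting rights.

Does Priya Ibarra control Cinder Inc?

Priya holds 100% of Lumen, so Priya controls Lumen.
Lumen holds 100% of Solent, so Priya controls Solent.
Solent and Priya and Lumen together hold 22% + 58% + 20% = 100% of Arbor, so Priya controls Arbor.
Priya holds 100% of Cobalt, so Priya controls Cobalt.
In Cinder, Priya's side holds only 30%, not > 50%.
So Priya does not control Cinder.

No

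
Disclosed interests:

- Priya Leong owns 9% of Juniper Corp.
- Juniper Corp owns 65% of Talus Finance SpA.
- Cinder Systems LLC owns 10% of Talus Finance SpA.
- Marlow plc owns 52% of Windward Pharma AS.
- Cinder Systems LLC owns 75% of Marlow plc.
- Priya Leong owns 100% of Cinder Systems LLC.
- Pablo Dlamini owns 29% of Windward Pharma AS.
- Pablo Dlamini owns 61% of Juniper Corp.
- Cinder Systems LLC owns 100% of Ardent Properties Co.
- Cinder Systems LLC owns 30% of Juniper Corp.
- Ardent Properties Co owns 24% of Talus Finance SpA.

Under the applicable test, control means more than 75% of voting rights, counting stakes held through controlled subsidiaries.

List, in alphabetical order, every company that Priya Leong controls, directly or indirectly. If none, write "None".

Priya holds 100% of Cinder, so Priya controls Cinder.
Cinder holds 100% of Ardent, so Priya controls Ardent.
No other company's threshold is met.

Ardent Properties Co, Cinder Systems LLC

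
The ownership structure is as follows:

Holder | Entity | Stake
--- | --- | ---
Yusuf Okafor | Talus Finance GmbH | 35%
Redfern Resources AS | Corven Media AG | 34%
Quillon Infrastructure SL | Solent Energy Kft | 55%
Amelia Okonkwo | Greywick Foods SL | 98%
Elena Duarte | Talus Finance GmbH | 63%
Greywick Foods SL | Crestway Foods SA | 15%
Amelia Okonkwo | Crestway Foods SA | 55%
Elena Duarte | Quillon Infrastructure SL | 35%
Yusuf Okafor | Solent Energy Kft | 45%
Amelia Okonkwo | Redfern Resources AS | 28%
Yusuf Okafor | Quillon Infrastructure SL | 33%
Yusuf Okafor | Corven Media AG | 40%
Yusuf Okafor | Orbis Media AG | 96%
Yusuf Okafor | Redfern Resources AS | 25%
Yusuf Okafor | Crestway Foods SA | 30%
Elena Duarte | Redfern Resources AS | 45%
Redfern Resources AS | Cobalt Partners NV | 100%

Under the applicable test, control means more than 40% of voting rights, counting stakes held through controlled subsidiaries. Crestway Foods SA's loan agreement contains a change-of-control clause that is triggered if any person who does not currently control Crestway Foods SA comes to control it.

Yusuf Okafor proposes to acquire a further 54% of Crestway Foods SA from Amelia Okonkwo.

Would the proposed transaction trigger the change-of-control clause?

The purchase adds only to Yusuf's holdings (Amelia's stake shrinks), so Yusuf is the only person who could newly come to control Crestway.
Yusuf holds 96% of Orbis, so Yusuf controls Orbis.
Yusuf holds 45% of Solent, so Yusuf controls Solent.
In Crestway, Yusuf's side holds only 30%, not > 40%.
So before the transaction, Yusuf does not control Crestway.
After the purchase, Yusuf's direct stake in Crestway rises to 30% + 54% = 84%, and Amelia's stake falls to 1%.
Yusuf holds 84% of Crestway, so Yusuf controls Crestway.
Yusuf did not control Crestway before and does after, so the clause is triggered.

Yes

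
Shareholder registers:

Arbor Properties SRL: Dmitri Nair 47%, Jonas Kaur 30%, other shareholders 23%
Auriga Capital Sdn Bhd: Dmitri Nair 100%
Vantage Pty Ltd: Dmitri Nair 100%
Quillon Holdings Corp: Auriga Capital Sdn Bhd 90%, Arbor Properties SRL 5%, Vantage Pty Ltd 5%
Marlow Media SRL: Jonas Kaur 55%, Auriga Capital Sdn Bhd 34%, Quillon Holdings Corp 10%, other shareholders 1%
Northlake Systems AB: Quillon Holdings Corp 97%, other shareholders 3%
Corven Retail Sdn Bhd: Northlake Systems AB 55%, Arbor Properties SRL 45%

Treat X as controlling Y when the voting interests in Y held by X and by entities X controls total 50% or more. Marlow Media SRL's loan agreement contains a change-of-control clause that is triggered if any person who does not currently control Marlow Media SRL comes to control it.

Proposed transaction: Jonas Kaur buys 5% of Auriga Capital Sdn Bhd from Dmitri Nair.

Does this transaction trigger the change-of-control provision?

No

The purchase adds only to Jonas's holdings (Dmitri's stake shrinks), so Jonas is the only person who could newly come to control Marlow.
Jonas holds 55% of Marlow, so Jonas controls Marlow.
So Jonas already controls Marlow before the transaction.
After the purchase, Jonas holds 5% of Auriga directly, and Dmitri's stake falls to 95%.
Jonas controlled Marlow already, so this is not a new person acquiring control; every other person's position is unchanged or reduced.
No new person acquires control, so the clause is not triggered.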